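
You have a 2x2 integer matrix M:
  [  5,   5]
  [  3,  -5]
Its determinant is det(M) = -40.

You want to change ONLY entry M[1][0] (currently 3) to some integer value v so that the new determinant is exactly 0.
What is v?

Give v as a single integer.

Answer: -5

Derivation:
det is linear in entry M[1][0]: det = old_det + (v - 3) * C_10
Cofactor C_10 = -5
Want det = 0: -40 + (v - 3) * -5 = 0
  (v - 3) = 40 / -5 = -8
  v = 3 + (-8) = -5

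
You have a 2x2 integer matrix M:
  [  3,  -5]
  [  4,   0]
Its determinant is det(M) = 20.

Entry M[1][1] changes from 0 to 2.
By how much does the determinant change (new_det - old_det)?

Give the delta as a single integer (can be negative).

Answer: 6

Derivation:
Cofactor C_11 = 3
Entry delta = 2 - 0 = 2
Det delta = entry_delta * cofactor = 2 * 3 = 6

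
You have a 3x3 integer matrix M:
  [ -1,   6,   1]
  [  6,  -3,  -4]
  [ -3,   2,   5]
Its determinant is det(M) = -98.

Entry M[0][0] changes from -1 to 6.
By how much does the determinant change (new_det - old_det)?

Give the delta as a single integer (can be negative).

Cofactor C_00 = -7
Entry delta = 6 - -1 = 7
Det delta = entry_delta * cofactor = 7 * -7 = -49

Answer: -49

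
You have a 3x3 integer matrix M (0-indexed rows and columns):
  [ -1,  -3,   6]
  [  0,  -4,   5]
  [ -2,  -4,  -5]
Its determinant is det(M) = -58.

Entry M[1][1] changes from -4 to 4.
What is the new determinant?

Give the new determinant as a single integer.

Answer: 78

Derivation:
det is linear in row 1: changing M[1][1] by delta changes det by delta * cofactor(1,1).
Cofactor C_11 = (-1)^(1+1) * minor(1,1) = 17
Entry delta = 4 - -4 = 8
Det delta = 8 * 17 = 136
New det = -58 + 136 = 78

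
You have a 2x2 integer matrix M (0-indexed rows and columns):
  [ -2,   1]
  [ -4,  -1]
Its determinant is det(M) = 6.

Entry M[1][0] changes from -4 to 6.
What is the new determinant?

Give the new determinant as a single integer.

Answer: -4

Derivation:
det is linear in row 1: changing M[1][0] by delta changes det by delta * cofactor(1,0).
Cofactor C_10 = (-1)^(1+0) * minor(1,0) = -1
Entry delta = 6 - -4 = 10
Det delta = 10 * -1 = -10
New det = 6 + -10 = -4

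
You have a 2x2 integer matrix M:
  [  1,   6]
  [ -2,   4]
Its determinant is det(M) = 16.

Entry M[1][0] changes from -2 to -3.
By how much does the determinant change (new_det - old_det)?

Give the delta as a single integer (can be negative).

Cofactor C_10 = -6
Entry delta = -3 - -2 = -1
Det delta = entry_delta * cofactor = -1 * -6 = 6

Answer: 6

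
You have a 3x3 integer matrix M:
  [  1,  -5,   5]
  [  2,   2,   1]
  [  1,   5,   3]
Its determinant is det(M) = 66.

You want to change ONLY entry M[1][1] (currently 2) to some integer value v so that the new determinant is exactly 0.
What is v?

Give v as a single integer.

det is linear in entry M[1][1]: det = old_det + (v - 2) * C_11
Cofactor C_11 = -2
Want det = 0: 66 + (v - 2) * -2 = 0
  (v - 2) = -66 / -2 = 33
  v = 2 + (33) = 35

Answer: 35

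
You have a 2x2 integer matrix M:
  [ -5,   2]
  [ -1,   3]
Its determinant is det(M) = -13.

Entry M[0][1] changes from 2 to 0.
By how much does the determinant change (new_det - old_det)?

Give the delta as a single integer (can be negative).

Cofactor C_01 = 1
Entry delta = 0 - 2 = -2
Det delta = entry_delta * cofactor = -2 * 1 = -2

Answer: -2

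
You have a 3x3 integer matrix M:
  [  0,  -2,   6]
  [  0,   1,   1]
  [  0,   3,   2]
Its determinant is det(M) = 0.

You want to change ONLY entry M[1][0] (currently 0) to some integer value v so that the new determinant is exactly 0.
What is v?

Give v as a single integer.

Answer: 0

Derivation:
det is linear in entry M[1][0]: det = old_det + (v - 0) * C_10
Cofactor C_10 = 22
Want det = 0: 0 + (v - 0) * 22 = 0
  (v - 0) = 0 / 22 = 0
  v = 0 + (0) = 0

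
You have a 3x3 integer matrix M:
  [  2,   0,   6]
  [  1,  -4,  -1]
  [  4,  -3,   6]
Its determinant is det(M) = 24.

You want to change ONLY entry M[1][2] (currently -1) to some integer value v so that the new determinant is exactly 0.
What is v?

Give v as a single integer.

Answer: -5

Derivation:
det is linear in entry M[1][2]: det = old_det + (v - -1) * C_12
Cofactor C_12 = 6
Want det = 0: 24 + (v - -1) * 6 = 0
  (v - -1) = -24 / 6 = -4
  v = -1 + (-4) = -5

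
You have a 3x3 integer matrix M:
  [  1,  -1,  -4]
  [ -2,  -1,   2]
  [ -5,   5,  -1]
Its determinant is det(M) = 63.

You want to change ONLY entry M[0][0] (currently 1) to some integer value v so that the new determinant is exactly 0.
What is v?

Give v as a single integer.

det is linear in entry M[0][0]: det = old_det + (v - 1) * C_00
Cofactor C_00 = -9
Want det = 0: 63 + (v - 1) * -9 = 0
  (v - 1) = -63 / -9 = 7
  v = 1 + (7) = 8

Answer: 8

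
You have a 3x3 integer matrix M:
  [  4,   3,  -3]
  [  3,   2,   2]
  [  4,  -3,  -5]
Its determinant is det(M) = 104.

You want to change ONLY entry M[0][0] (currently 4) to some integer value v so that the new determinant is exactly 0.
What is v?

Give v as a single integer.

det is linear in entry M[0][0]: det = old_det + (v - 4) * C_00
Cofactor C_00 = -4
Want det = 0: 104 + (v - 4) * -4 = 0
  (v - 4) = -104 / -4 = 26
  v = 4 + (26) = 30

Answer: 30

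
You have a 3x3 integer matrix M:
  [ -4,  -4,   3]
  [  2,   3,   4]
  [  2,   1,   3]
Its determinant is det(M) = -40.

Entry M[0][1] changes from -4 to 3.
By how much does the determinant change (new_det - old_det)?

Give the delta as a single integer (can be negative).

Answer: 14

Derivation:
Cofactor C_01 = 2
Entry delta = 3 - -4 = 7
Det delta = entry_delta * cofactor = 7 * 2 = 14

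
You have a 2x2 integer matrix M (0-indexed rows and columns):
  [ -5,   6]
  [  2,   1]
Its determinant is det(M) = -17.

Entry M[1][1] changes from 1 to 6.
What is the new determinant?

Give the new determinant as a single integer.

Answer: -42

Derivation:
det is linear in row 1: changing M[1][1] by delta changes det by delta * cofactor(1,1).
Cofactor C_11 = (-1)^(1+1) * minor(1,1) = -5
Entry delta = 6 - 1 = 5
Det delta = 5 * -5 = -25
New det = -17 + -25 = -42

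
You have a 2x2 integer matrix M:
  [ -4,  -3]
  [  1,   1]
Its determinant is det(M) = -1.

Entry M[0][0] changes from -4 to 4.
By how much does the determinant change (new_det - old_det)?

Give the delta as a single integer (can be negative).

Cofactor C_00 = 1
Entry delta = 4 - -4 = 8
Det delta = entry_delta * cofactor = 8 * 1 = 8

Answer: 8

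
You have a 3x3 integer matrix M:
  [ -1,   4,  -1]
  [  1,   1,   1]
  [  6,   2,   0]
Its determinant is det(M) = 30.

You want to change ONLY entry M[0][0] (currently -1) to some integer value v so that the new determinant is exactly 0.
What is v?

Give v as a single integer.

Answer: 14

Derivation:
det is linear in entry M[0][0]: det = old_det + (v - -1) * C_00
Cofactor C_00 = -2
Want det = 0: 30 + (v - -1) * -2 = 0
  (v - -1) = -30 / -2 = 15
  v = -1 + (15) = 14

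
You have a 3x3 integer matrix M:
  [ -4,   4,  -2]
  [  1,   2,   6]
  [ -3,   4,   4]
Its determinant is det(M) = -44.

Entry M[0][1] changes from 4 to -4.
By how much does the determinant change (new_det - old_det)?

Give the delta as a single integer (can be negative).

Answer: 176

Derivation:
Cofactor C_01 = -22
Entry delta = -4 - 4 = -8
Det delta = entry_delta * cofactor = -8 * -22 = 176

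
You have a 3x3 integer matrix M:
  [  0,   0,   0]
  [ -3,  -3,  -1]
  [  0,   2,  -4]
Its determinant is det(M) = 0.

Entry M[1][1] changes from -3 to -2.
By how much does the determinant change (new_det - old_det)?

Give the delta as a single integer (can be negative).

Answer: 0

Derivation:
Cofactor C_11 = 0
Entry delta = -2 - -3 = 1
Det delta = entry_delta * cofactor = 1 * 0 = 0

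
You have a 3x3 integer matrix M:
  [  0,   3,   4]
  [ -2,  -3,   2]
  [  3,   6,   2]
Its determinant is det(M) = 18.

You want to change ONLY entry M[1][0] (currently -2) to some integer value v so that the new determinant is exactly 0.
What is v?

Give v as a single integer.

det is linear in entry M[1][0]: det = old_det + (v - -2) * C_10
Cofactor C_10 = 18
Want det = 0: 18 + (v - -2) * 18 = 0
  (v - -2) = -18 / 18 = -1
  v = -2 + (-1) = -3

Answer: -3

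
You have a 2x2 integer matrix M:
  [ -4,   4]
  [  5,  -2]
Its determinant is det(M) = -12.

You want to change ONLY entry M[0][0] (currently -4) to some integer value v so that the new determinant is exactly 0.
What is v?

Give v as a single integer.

det is linear in entry M[0][0]: det = old_det + (v - -4) * C_00
Cofactor C_00 = -2
Want det = 0: -12 + (v - -4) * -2 = 0
  (v - -4) = 12 / -2 = -6
  v = -4 + (-6) = -10

Answer: -10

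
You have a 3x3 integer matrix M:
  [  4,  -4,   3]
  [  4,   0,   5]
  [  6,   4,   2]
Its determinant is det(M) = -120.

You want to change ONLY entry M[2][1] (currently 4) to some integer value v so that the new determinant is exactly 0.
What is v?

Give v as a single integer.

Answer: -11

Derivation:
det is linear in entry M[2][1]: det = old_det + (v - 4) * C_21
Cofactor C_21 = -8
Want det = 0: -120 + (v - 4) * -8 = 0
  (v - 4) = 120 / -8 = -15
  v = 4 + (-15) = -11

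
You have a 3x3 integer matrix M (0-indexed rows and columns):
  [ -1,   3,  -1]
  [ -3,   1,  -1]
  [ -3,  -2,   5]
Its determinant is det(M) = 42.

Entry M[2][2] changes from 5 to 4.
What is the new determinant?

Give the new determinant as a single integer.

det is linear in row 2: changing M[2][2] by delta changes det by delta * cofactor(2,2).
Cofactor C_22 = (-1)^(2+2) * minor(2,2) = 8
Entry delta = 4 - 5 = -1
Det delta = -1 * 8 = -8
New det = 42 + -8 = 34

Answer: 34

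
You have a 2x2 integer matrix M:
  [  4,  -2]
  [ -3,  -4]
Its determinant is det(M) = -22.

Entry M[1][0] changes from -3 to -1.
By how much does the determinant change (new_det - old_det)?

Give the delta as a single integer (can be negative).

Answer: 4

Derivation:
Cofactor C_10 = 2
Entry delta = -1 - -3 = 2
Det delta = entry_delta * cofactor = 2 * 2 = 4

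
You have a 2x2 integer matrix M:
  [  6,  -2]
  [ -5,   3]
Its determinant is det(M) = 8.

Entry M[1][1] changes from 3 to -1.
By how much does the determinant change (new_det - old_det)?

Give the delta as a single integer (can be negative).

Answer: -24

Derivation:
Cofactor C_11 = 6
Entry delta = -1 - 3 = -4
Det delta = entry_delta * cofactor = -4 * 6 = -24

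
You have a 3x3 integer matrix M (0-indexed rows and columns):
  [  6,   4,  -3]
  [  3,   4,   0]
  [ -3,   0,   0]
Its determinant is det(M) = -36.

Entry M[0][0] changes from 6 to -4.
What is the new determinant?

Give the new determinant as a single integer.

det is linear in row 0: changing M[0][0] by delta changes det by delta * cofactor(0,0).
Cofactor C_00 = (-1)^(0+0) * minor(0,0) = 0
Entry delta = -4 - 6 = -10
Det delta = -10 * 0 = 0
New det = -36 + 0 = -36

Answer: -36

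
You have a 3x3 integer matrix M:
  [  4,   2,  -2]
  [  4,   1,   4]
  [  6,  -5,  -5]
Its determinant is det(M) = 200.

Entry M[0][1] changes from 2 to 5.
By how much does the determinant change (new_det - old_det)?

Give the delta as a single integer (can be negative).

Answer: 132

Derivation:
Cofactor C_01 = 44
Entry delta = 5 - 2 = 3
Det delta = entry_delta * cofactor = 3 * 44 = 132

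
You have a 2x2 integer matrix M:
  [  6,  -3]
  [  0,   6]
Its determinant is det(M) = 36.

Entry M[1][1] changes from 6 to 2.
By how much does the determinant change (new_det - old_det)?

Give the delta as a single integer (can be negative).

Answer: -24

Derivation:
Cofactor C_11 = 6
Entry delta = 2 - 6 = -4
Det delta = entry_delta * cofactor = -4 * 6 = -24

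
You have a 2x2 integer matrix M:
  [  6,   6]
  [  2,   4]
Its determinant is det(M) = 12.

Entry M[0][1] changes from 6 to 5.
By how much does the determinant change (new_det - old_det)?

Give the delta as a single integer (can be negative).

Answer: 2

Derivation:
Cofactor C_01 = -2
Entry delta = 5 - 6 = -1
Det delta = entry_delta * cofactor = -1 * -2 = 2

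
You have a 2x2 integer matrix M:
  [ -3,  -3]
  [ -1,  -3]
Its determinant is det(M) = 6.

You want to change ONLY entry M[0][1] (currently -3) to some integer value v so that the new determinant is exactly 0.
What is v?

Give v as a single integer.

det is linear in entry M[0][1]: det = old_det + (v - -3) * C_01
Cofactor C_01 = 1
Want det = 0: 6 + (v - -3) * 1 = 0
  (v - -3) = -6 / 1 = -6
  v = -3 + (-6) = -9

Answer: -9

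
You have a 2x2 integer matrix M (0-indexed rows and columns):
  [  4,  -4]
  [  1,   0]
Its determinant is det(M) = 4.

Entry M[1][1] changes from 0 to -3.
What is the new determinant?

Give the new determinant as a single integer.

det is linear in row 1: changing M[1][1] by delta changes det by delta * cofactor(1,1).
Cofactor C_11 = (-1)^(1+1) * minor(1,1) = 4
Entry delta = -3 - 0 = -3
Det delta = -3 * 4 = -12
New det = 4 + -12 = -8

Answer: -8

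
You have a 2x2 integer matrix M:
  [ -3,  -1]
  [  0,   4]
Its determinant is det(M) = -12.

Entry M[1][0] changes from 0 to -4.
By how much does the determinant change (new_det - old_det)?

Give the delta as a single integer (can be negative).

Answer: -4

Derivation:
Cofactor C_10 = 1
Entry delta = -4 - 0 = -4
Det delta = entry_delta * cofactor = -4 * 1 = -4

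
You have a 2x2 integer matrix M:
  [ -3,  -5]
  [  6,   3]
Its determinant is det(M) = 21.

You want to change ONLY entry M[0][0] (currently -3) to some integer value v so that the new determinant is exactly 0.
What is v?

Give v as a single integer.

det is linear in entry M[0][0]: det = old_det + (v - -3) * C_00
Cofactor C_00 = 3
Want det = 0: 21 + (v - -3) * 3 = 0
  (v - -3) = -21 / 3 = -7
  v = -3 + (-7) = -10

Answer: -10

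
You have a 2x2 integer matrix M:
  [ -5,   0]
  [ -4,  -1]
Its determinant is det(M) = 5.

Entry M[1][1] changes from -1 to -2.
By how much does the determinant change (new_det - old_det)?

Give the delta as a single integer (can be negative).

Answer: 5

Derivation:
Cofactor C_11 = -5
Entry delta = -2 - -1 = -1
Det delta = entry_delta * cofactor = -1 * -5 = 5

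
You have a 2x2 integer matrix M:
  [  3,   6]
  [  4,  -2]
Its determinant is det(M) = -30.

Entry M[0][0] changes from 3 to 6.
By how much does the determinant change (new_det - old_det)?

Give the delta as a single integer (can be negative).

Answer: -6

Derivation:
Cofactor C_00 = -2
Entry delta = 6 - 3 = 3
Det delta = entry_delta * cofactor = 3 * -2 = -6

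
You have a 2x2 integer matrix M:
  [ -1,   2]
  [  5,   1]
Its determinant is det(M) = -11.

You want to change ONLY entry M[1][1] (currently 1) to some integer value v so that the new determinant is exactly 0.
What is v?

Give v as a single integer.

det is linear in entry M[1][1]: det = old_det + (v - 1) * C_11
Cofactor C_11 = -1
Want det = 0: -11 + (v - 1) * -1 = 0
  (v - 1) = 11 / -1 = -11
  v = 1 + (-11) = -10

Answer: -10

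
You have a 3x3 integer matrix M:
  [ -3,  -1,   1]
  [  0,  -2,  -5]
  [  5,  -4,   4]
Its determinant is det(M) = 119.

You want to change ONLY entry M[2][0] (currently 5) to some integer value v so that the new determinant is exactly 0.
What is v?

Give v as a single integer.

Answer: -12

Derivation:
det is linear in entry M[2][0]: det = old_det + (v - 5) * C_20
Cofactor C_20 = 7
Want det = 0: 119 + (v - 5) * 7 = 0
  (v - 5) = -119 / 7 = -17
  v = 5 + (-17) = -12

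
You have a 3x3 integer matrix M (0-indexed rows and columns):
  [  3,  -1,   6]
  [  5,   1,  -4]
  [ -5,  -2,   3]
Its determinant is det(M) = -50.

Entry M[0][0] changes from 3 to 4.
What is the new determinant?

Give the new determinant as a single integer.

det is linear in row 0: changing M[0][0] by delta changes det by delta * cofactor(0,0).
Cofactor C_00 = (-1)^(0+0) * minor(0,0) = -5
Entry delta = 4 - 3 = 1
Det delta = 1 * -5 = -5
New det = -50 + -5 = -55

Answer: -55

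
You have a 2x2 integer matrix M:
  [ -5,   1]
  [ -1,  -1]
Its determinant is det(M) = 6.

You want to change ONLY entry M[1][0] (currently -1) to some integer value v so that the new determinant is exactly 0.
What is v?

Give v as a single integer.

Answer: 5

Derivation:
det is linear in entry M[1][0]: det = old_det + (v - -1) * C_10
Cofactor C_10 = -1
Want det = 0: 6 + (v - -1) * -1 = 0
  (v - -1) = -6 / -1 = 6
  v = -1 + (6) = 5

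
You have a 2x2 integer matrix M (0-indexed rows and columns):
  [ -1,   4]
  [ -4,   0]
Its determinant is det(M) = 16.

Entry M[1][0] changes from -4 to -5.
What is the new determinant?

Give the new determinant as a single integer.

Answer: 20

Derivation:
det is linear in row 1: changing M[1][0] by delta changes det by delta * cofactor(1,0).
Cofactor C_10 = (-1)^(1+0) * minor(1,0) = -4
Entry delta = -5 - -4 = -1
Det delta = -1 * -4 = 4
New det = 16 + 4 = 20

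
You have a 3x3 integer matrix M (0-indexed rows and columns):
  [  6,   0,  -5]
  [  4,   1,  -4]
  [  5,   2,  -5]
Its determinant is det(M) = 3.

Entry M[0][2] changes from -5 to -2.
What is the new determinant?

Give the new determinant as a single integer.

det is linear in row 0: changing M[0][2] by delta changes det by delta * cofactor(0,2).
Cofactor C_02 = (-1)^(0+2) * minor(0,2) = 3
Entry delta = -2 - -5 = 3
Det delta = 3 * 3 = 9
New det = 3 + 9 = 12

Answer: 12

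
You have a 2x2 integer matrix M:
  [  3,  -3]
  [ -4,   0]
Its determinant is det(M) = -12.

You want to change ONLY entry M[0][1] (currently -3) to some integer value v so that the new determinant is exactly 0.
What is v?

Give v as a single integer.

det is linear in entry M[0][1]: det = old_det + (v - -3) * C_01
Cofactor C_01 = 4
Want det = 0: -12 + (v - -3) * 4 = 0
  (v - -3) = 12 / 4 = 3
  v = -3 + (3) = 0

Answer: 0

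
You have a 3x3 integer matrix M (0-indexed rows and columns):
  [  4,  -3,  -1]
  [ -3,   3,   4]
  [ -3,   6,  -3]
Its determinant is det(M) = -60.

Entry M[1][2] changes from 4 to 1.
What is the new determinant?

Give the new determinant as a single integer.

Answer: -15

Derivation:
det is linear in row 1: changing M[1][2] by delta changes det by delta * cofactor(1,2).
Cofactor C_12 = (-1)^(1+2) * minor(1,2) = -15
Entry delta = 1 - 4 = -3
Det delta = -3 * -15 = 45
New det = -60 + 45 = -15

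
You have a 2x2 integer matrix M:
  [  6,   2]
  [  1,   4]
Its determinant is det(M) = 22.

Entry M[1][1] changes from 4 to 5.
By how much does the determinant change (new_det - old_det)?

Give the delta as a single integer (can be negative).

Cofactor C_11 = 6
Entry delta = 5 - 4 = 1
Det delta = entry_delta * cofactor = 1 * 6 = 6

Answer: 6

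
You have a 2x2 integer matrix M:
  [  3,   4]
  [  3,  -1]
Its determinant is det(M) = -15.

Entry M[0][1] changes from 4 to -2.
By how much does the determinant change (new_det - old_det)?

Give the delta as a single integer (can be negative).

Answer: 18

Derivation:
Cofactor C_01 = -3
Entry delta = -2 - 4 = -6
Det delta = entry_delta * cofactor = -6 * -3 = 18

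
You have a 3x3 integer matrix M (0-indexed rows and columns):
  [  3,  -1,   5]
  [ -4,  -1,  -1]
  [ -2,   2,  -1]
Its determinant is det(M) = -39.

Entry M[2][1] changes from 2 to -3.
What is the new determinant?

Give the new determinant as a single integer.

Answer: 46

Derivation:
det is linear in row 2: changing M[2][1] by delta changes det by delta * cofactor(2,1).
Cofactor C_21 = (-1)^(2+1) * minor(2,1) = -17
Entry delta = -3 - 2 = -5
Det delta = -5 * -17 = 85
New det = -39 + 85 = 46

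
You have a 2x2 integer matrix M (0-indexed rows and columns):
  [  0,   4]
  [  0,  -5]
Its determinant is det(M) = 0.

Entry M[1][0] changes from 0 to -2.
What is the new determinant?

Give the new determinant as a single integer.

det is linear in row 1: changing M[1][0] by delta changes det by delta * cofactor(1,0).
Cofactor C_10 = (-1)^(1+0) * minor(1,0) = -4
Entry delta = -2 - 0 = -2
Det delta = -2 * -4 = 8
New det = 0 + 8 = 8

Answer: 8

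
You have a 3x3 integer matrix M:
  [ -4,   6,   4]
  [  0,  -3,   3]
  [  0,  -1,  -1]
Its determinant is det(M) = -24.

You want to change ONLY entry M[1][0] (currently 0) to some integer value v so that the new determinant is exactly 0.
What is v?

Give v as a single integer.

det is linear in entry M[1][0]: det = old_det + (v - 0) * C_10
Cofactor C_10 = 2
Want det = 0: -24 + (v - 0) * 2 = 0
  (v - 0) = 24 / 2 = 12
  v = 0 + (12) = 12

Answer: 12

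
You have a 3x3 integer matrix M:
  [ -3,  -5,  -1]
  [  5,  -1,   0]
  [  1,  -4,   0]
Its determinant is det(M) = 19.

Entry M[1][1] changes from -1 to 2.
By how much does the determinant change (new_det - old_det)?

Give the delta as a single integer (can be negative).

Answer: 3

Derivation:
Cofactor C_11 = 1
Entry delta = 2 - -1 = 3
Det delta = entry_delta * cofactor = 3 * 1 = 3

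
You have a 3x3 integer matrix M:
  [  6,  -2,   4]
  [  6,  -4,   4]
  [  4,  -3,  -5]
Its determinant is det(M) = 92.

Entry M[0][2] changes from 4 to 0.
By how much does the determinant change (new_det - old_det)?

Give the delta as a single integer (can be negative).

Cofactor C_02 = -2
Entry delta = 0 - 4 = -4
Det delta = entry_delta * cofactor = -4 * -2 = 8

Answer: 8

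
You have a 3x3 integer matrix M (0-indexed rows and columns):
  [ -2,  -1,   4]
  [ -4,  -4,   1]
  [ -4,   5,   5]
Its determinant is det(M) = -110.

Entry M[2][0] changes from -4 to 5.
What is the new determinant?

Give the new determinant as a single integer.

det is linear in row 2: changing M[2][0] by delta changes det by delta * cofactor(2,0).
Cofactor C_20 = (-1)^(2+0) * minor(2,0) = 15
Entry delta = 5 - -4 = 9
Det delta = 9 * 15 = 135
New det = -110 + 135 = 25

Answer: 25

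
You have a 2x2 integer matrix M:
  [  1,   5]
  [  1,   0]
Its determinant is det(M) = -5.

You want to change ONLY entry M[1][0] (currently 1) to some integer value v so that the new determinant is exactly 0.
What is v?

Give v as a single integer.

det is linear in entry M[1][0]: det = old_det + (v - 1) * C_10
Cofactor C_10 = -5
Want det = 0: -5 + (v - 1) * -5 = 0
  (v - 1) = 5 / -5 = -1
  v = 1 + (-1) = 0

Answer: 0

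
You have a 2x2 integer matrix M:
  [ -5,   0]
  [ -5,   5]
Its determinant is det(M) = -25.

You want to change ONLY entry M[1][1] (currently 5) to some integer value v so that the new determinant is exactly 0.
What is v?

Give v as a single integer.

Answer: 0

Derivation:
det is linear in entry M[1][1]: det = old_det + (v - 5) * C_11
Cofactor C_11 = -5
Want det = 0: -25 + (v - 5) * -5 = 0
  (v - 5) = 25 / -5 = -5
  v = 5 + (-5) = 0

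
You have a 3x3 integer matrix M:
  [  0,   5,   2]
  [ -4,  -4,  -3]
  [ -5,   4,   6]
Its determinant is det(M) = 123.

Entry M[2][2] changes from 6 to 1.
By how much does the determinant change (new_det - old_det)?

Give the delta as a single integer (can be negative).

Cofactor C_22 = 20
Entry delta = 1 - 6 = -5
Det delta = entry_delta * cofactor = -5 * 20 = -100

Answer: -100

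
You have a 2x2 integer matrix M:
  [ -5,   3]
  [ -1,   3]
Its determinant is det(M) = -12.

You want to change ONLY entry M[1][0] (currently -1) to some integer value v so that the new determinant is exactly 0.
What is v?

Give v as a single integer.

Answer: -5

Derivation:
det is linear in entry M[1][0]: det = old_det + (v - -1) * C_10
Cofactor C_10 = -3
Want det = 0: -12 + (v - -1) * -3 = 0
  (v - -1) = 12 / -3 = -4
  v = -1 + (-4) = -5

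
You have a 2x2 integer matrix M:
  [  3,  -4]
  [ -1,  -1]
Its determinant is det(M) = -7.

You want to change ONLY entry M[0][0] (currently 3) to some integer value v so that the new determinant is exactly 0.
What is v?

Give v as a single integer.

det is linear in entry M[0][0]: det = old_det + (v - 3) * C_00
Cofactor C_00 = -1
Want det = 0: -7 + (v - 3) * -1 = 0
  (v - 3) = 7 / -1 = -7
  v = 3 + (-7) = -4

Answer: -4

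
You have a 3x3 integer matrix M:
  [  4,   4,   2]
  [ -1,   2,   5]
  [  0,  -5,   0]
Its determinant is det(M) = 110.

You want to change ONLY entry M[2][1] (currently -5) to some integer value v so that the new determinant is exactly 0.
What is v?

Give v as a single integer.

Answer: 0

Derivation:
det is linear in entry M[2][1]: det = old_det + (v - -5) * C_21
Cofactor C_21 = -22
Want det = 0: 110 + (v - -5) * -22 = 0
  (v - -5) = -110 / -22 = 5
  v = -5 + (5) = 0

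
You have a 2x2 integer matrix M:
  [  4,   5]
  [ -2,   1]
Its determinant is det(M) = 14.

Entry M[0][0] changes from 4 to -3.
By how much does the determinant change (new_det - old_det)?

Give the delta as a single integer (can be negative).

Answer: -7

Derivation:
Cofactor C_00 = 1
Entry delta = -3 - 4 = -7
Det delta = entry_delta * cofactor = -7 * 1 = -7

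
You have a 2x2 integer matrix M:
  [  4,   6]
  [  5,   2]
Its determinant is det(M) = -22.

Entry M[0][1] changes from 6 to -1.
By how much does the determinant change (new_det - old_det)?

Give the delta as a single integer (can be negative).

Answer: 35

Derivation:
Cofactor C_01 = -5
Entry delta = -1 - 6 = -7
Det delta = entry_delta * cofactor = -7 * -5 = 35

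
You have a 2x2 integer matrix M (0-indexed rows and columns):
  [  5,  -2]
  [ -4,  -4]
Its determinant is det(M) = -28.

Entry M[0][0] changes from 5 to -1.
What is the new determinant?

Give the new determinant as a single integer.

det is linear in row 0: changing M[0][0] by delta changes det by delta * cofactor(0,0).
Cofactor C_00 = (-1)^(0+0) * minor(0,0) = -4
Entry delta = -1 - 5 = -6
Det delta = -6 * -4 = 24
New det = -28 + 24 = -4

Answer: -4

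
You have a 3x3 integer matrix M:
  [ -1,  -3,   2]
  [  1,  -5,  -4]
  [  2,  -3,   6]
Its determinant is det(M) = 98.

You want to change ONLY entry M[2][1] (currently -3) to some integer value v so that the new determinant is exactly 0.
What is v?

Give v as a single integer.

det is linear in entry M[2][1]: det = old_det + (v - -3) * C_21
Cofactor C_21 = -2
Want det = 0: 98 + (v - -3) * -2 = 0
  (v - -3) = -98 / -2 = 49
  v = -3 + (49) = 46

Answer: 46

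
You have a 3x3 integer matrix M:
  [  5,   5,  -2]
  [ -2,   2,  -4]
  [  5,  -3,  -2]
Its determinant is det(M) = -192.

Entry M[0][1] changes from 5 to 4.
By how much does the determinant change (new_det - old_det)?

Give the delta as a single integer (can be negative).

Cofactor C_01 = -24
Entry delta = 4 - 5 = -1
Det delta = entry_delta * cofactor = -1 * -24 = 24

Answer: 24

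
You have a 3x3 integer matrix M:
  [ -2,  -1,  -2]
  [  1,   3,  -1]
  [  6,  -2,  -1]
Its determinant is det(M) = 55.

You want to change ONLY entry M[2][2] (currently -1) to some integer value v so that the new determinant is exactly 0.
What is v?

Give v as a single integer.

Answer: 10

Derivation:
det is linear in entry M[2][2]: det = old_det + (v - -1) * C_22
Cofactor C_22 = -5
Want det = 0: 55 + (v - -1) * -5 = 0
  (v - -1) = -55 / -5 = 11
  v = -1 + (11) = 10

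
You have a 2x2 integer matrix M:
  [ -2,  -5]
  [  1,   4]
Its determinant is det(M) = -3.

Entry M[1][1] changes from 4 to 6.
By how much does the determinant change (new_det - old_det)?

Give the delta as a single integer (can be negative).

Answer: -4

Derivation:
Cofactor C_11 = -2
Entry delta = 6 - 4 = 2
Det delta = entry_delta * cofactor = 2 * -2 = -4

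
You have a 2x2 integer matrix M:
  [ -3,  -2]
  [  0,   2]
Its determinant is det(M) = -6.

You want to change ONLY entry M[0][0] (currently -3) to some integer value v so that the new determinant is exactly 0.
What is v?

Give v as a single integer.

Answer: 0

Derivation:
det is linear in entry M[0][0]: det = old_det + (v - -3) * C_00
Cofactor C_00 = 2
Want det = 0: -6 + (v - -3) * 2 = 0
  (v - -3) = 6 / 2 = 3
  v = -3 + (3) = 0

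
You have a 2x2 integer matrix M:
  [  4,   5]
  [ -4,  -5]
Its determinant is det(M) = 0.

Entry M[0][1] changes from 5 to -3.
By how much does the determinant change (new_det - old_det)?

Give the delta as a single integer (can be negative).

Answer: -32

Derivation:
Cofactor C_01 = 4
Entry delta = -3 - 5 = -8
Det delta = entry_delta * cofactor = -8 * 4 = -32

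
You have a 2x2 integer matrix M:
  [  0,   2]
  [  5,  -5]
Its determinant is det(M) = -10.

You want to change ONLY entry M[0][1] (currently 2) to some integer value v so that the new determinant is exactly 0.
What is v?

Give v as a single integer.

Answer: 0

Derivation:
det is linear in entry M[0][1]: det = old_det + (v - 2) * C_01
Cofactor C_01 = -5
Want det = 0: -10 + (v - 2) * -5 = 0
  (v - 2) = 10 / -5 = -2
  v = 2 + (-2) = 0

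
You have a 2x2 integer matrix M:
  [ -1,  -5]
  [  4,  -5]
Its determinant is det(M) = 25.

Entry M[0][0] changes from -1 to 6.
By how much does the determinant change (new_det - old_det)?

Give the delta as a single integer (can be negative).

Cofactor C_00 = -5
Entry delta = 6 - -1 = 7
Det delta = entry_delta * cofactor = 7 * -5 = -35

Answer: -35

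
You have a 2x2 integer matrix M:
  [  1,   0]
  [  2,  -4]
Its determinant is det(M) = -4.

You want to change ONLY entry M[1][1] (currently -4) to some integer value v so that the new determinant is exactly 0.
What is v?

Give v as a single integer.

Answer: 0

Derivation:
det is linear in entry M[1][1]: det = old_det + (v - -4) * C_11
Cofactor C_11 = 1
Want det = 0: -4 + (v - -4) * 1 = 0
  (v - -4) = 4 / 1 = 4
  v = -4 + (4) = 0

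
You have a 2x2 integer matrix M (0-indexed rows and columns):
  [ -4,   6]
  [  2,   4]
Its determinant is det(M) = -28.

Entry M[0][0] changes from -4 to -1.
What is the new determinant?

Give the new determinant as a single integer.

det is linear in row 0: changing M[0][0] by delta changes det by delta * cofactor(0,0).
Cofactor C_00 = (-1)^(0+0) * minor(0,0) = 4
Entry delta = -1 - -4 = 3
Det delta = 3 * 4 = 12
New det = -28 + 12 = -16

Answer: -16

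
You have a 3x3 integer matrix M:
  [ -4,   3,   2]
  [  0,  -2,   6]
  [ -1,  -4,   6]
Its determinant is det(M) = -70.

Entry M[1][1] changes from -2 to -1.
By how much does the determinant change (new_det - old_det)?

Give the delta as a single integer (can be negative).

Answer: -22

Derivation:
Cofactor C_11 = -22
Entry delta = -1 - -2 = 1
Det delta = entry_delta * cofactor = 1 * -22 = -22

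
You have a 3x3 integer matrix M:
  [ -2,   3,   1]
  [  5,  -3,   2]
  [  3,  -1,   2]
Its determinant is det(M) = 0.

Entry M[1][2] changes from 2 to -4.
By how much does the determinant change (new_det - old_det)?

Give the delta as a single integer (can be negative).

Answer: -42

Derivation:
Cofactor C_12 = 7
Entry delta = -4 - 2 = -6
Det delta = entry_delta * cofactor = -6 * 7 = -42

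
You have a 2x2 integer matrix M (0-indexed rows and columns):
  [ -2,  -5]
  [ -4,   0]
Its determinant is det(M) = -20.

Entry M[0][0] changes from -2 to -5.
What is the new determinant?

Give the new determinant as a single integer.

det is linear in row 0: changing M[0][0] by delta changes det by delta * cofactor(0,0).
Cofactor C_00 = (-1)^(0+0) * minor(0,0) = 0
Entry delta = -5 - -2 = -3
Det delta = -3 * 0 = 0
New det = -20 + 0 = -20

Answer: -20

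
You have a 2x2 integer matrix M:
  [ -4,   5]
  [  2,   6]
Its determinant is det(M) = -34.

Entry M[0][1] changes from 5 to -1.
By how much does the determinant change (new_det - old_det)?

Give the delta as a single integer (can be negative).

Cofactor C_01 = -2
Entry delta = -1 - 5 = -6
Det delta = entry_delta * cofactor = -6 * -2 = 12

Answer: 12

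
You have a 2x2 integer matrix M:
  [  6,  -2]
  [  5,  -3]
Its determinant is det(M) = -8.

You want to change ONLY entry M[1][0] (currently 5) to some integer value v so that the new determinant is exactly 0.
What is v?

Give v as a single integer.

Answer: 9

Derivation:
det is linear in entry M[1][0]: det = old_det + (v - 5) * C_10
Cofactor C_10 = 2
Want det = 0: -8 + (v - 5) * 2 = 0
  (v - 5) = 8 / 2 = 4
  v = 5 + (4) = 9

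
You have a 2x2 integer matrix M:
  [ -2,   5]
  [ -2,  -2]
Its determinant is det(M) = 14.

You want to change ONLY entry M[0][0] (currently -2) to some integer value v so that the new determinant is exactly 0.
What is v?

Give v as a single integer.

det is linear in entry M[0][0]: det = old_det + (v - -2) * C_00
Cofactor C_00 = -2
Want det = 0: 14 + (v - -2) * -2 = 0
  (v - -2) = -14 / -2 = 7
  v = -2 + (7) = 5

Answer: 5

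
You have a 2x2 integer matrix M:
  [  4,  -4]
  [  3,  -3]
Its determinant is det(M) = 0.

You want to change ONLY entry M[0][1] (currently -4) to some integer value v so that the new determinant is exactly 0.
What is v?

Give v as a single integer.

det is linear in entry M[0][1]: det = old_det + (v - -4) * C_01
Cofactor C_01 = -3
Want det = 0: 0 + (v - -4) * -3 = 0
  (v - -4) = 0 / -3 = 0
  v = -4 + (0) = -4

Answer: -4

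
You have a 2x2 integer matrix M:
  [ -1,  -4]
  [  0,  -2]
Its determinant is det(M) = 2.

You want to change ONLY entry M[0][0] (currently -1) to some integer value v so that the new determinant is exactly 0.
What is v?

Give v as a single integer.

det is linear in entry M[0][0]: det = old_det + (v - -1) * C_00
Cofactor C_00 = -2
Want det = 0: 2 + (v - -1) * -2 = 0
  (v - -1) = -2 / -2 = 1
  v = -1 + (1) = 0

Answer: 0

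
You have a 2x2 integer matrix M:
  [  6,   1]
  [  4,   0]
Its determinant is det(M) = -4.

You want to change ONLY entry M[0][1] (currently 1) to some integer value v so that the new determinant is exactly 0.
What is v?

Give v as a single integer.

Answer: 0

Derivation:
det is linear in entry M[0][1]: det = old_det + (v - 1) * C_01
Cofactor C_01 = -4
Want det = 0: -4 + (v - 1) * -4 = 0
  (v - 1) = 4 / -4 = -1
  v = 1 + (-1) = 0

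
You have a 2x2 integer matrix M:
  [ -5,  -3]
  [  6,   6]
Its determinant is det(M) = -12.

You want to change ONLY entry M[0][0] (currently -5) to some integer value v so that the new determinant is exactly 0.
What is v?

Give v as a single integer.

Answer: -3

Derivation:
det is linear in entry M[0][0]: det = old_det + (v - -5) * C_00
Cofactor C_00 = 6
Want det = 0: -12 + (v - -5) * 6 = 0
  (v - -5) = 12 / 6 = 2
  v = -5 + (2) = -3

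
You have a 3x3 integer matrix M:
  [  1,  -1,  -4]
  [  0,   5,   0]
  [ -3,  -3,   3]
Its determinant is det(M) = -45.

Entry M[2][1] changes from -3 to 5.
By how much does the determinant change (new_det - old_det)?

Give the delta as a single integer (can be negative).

Answer: 0

Derivation:
Cofactor C_21 = 0
Entry delta = 5 - -3 = 8
Det delta = entry_delta * cofactor = 8 * 0 = 0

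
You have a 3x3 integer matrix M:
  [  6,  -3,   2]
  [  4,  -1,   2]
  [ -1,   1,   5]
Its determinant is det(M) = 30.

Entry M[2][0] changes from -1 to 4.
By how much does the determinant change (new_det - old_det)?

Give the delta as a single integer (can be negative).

Answer: -20

Derivation:
Cofactor C_20 = -4
Entry delta = 4 - -1 = 5
Det delta = entry_delta * cofactor = 5 * -4 = -20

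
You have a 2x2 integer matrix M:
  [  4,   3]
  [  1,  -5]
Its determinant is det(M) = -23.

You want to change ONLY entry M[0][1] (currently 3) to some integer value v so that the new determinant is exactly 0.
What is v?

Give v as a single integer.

Answer: -20

Derivation:
det is linear in entry M[0][1]: det = old_det + (v - 3) * C_01
Cofactor C_01 = -1
Want det = 0: -23 + (v - 3) * -1 = 0
  (v - 3) = 23 / -1 = -23
  v = 3 + (-23) = -20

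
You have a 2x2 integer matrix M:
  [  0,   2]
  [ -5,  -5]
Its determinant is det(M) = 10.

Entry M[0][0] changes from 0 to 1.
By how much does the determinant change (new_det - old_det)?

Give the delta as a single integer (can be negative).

Cofactor C_00 = -5
Entry delta = 1 - 0 = 1
Det delta = entry_delta * cofactor = 1 * -5 = -5

Answer: -5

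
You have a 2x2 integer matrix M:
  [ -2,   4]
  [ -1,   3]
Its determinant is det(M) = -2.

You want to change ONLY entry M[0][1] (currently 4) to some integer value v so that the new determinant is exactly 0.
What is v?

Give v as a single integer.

det is linear in entry M[0][1]: det = old_det + (v - 4) * C_01
Cofactor C_01 = 1
Want det = 0: -2 + (v - 4) * 1 = 0
  (v - 4) = 2 / 1 = 2
  v = 4 + (2) = 6

Answer: 6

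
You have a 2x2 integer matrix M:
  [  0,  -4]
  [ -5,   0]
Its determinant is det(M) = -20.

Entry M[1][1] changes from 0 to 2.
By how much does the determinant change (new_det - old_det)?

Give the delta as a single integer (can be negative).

Cofactor C_11 = 0
Entry delta = 2 - 0 = 2
Det delta = entry_delta * cofactor = 2 * 0 = 0

Answer: 0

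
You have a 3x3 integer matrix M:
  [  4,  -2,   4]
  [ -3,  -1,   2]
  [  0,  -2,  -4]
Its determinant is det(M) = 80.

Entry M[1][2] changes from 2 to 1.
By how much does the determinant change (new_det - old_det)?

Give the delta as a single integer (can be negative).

Answer: -8

Derivation:
Cofactor C_12 = 8
Entry delta = 1 - 2 = -1
Det delta = entry_delta * cofactor = -1 * 8 = -8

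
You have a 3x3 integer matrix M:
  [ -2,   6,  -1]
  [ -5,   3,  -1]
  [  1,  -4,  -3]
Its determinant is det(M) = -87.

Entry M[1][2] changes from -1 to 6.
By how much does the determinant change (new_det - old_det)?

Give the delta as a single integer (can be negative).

Cofactor C_12 = -2
Entry delta = 6 - -1 = 7
Det delta = entry_delta * cofactor = 7 * -2 = -14

Answer: -14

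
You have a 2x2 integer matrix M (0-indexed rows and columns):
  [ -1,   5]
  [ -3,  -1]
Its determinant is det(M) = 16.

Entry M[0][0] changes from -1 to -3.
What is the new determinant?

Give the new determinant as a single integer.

det is linear in row 0: changing M[0][0] by delta changes det by delta * cofactor(0,0).
Cofactor C_00 = (-1)^(0+0) * minor(0,0) = -1
Entry delta = -3 - -1 = -2
Det delta = -2 * -1 = 2
New det = 16 + 2 = 18

Answer: 18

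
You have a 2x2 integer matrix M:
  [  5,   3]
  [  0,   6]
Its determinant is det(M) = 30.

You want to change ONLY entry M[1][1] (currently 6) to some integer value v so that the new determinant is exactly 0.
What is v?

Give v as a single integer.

Answer: 0

Derivation:
det is linear in entry M[1][1]: det = old_det + (v - 6) * C_11
Cofactor C_11 = 5
Want det = 0: 30 + (v - 6) * 5 = 0
  (v - 6) = -30 / 5 = -6
  v = 6 + (-6) = 0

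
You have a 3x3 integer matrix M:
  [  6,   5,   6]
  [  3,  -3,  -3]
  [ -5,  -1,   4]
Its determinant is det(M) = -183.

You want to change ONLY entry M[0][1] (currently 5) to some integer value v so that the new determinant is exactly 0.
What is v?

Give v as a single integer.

det is linear in entry M[0][1]: det = old_det + (v - 5) * C_01
Cofactor C_01 = 3
Want det = 0: -183 + (v - 5) * 3 = 0
  (v - 5) = 183 / 3 = 61
  v = 5 + (61) = 66

Answer: 66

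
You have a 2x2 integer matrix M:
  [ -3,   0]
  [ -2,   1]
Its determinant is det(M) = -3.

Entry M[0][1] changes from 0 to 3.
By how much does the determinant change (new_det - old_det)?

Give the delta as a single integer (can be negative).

Cofactor C_01 = 2
Entry delta = 3 - 0 = 3
Det delta = entry_delta * cofactor = 3 * 2 = 6

Answer: 6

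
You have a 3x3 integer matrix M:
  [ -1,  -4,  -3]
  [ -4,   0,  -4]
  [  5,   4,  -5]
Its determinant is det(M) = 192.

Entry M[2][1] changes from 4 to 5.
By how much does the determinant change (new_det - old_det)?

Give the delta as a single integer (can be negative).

Cofactor C_21 = 8
Entry delta = 5 - 4 = 1
Det delta = entry_delta * cofactor = 1 * 8 = 8

Answer: 8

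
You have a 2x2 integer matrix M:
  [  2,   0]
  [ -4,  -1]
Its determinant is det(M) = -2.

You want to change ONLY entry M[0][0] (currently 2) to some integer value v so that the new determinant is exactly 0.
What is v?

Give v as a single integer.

Answer: 0

Derivation:
det is linear in entry M[0][0]: det = old_det + (v - 2) * C_00
Cofactor C_00 = -1
Want det = 0: -2 + (v - 2) * -1 = 0
  (v - 2) = 2 / -1 = -2
  v = 2 + (-2) = 0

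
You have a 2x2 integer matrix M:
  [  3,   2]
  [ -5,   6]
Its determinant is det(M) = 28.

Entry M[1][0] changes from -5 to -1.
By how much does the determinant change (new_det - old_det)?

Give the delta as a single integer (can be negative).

Answer: -8

Derivation:
Cofactor C_10 = -2
Entry delta = -1 - -5 = 4
Det delta = entry_delta * cofactor = 4 * -2 = -8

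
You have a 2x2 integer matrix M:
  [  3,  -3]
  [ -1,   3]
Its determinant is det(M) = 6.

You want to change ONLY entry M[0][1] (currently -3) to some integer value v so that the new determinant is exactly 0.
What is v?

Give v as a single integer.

det is linear in entry M[0][1]: det = old_det + (v - -3) * C_01
Cofactor C_01 = 1
Want det = 0: 6 + (v - -3) * 1 = 0
  (v - -3) = -6 / 1 = -6
  v = -3 + (-6) = -9

Answer: -9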